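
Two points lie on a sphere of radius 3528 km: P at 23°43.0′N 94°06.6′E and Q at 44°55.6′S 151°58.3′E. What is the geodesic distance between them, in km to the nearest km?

Let φ₁ = 0.4139 rad, φ₂ = -0.7841 rad, and Δλ = 1.0099 rad.
Haversine: a = sin²(Δφ/2) + cos φ₁ cos φ₂ sin²(Δλ/2) = 0.3179 + (0.9155)(0.7080)(0.2340) = 0.46961.
Central angle c = 2·arcsin(√a) = 1.50997 rad.
Distance = R·c = 3528 × 1.5100 ≈ 5327 km.

5327 km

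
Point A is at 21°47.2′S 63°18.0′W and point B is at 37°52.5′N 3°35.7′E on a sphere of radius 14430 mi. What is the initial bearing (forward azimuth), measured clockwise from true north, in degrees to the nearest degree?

47°

Δλ = 66.895° = 1.1675 rad.
y = sin Δλ · cos φ₂ = (0.9198)(0.7894) = 0.7260
x = cos φ₁ sin φ₂ − sin φ₁ cos φ₂ cos Δλ = (0.9286)(0.6139) − (-0.3712)(0.7894)(0.3924) = 0.6851
θ = atan2(y, x) = 46.66°, so the bearing is 47°.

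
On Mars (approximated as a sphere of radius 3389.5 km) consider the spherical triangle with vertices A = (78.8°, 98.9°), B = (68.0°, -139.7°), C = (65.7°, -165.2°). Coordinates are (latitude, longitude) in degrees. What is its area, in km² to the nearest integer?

Side lengths (central angles): a = 0.1781, b = 0.4825, c = 0.5123 rad; semiperimeter s = 0.5865.
By l'Huilier's theorem, tan(E/4) = √[tan(s/2) tan((s−a)/2) tan((s−b)/2) tan((s−c)/2)], giving spherical excess E = 0.0439 rad.
Area = E·R² = 0.0439 × (3389.5)² ≈ 504810 km².

504810 km²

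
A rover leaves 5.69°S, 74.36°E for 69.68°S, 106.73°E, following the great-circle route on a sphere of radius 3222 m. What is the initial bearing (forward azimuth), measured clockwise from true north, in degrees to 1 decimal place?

With φ₁ = -0.0993, φ₂ = -1.2161, Δλ = 0.5650 rad, the forward-azimuth formula gives
θ = atan2( sin Δλ cos φ₂ , cos φ₁ sin φ₂ − sin φ₁ cos φ₂ cos Δλ ) = atan2(0.1859, -0.9041) = 168.38°.
So the initial bearing is 168.4°.

168.4°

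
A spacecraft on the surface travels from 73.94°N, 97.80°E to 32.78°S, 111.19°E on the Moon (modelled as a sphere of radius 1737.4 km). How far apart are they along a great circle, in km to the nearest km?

3248 km

In radians: φ₁ = 1.2905, φ₂ = -0.5721, Δλ = 13.390° = 0.2337 rad.
Haversine: a = sin²(Δφ/2) + cos φ₁ cos φ₂ sin²(Δλ/2) = 0.6438 + (0.2766)(0.8408)(0.0136) = 0.64701.
Central angle c = 2·arcsin(√a) = 1.86922 rad.
Distance = R·c = 1737.4 × 1.8692 ≈ 3248 km.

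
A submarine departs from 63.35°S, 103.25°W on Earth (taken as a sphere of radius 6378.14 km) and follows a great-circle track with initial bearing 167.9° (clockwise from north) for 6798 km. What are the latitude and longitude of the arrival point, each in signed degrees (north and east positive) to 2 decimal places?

Angular distance δ = d/R = 6798/6378.14 = 1.06583 rad; initial bearing θ = 2.9304 rad.
sin φ₂ = sin φ₁ cos δ + cos φ₁ sin δ cos θ = (-0.8938)(0.4838) + (0.4485)(0.8752)(-0.9778) = -0.8162, so φ₂ = -54.71°.
Δλ = atan2(sin θ sin δ cos φ₁, cos δ − sin φ₁ sin φ₂) = atan2(0.0823, -0.2457) = 161.486°.
λ₂ = -103.250° + 161.486° = 58.24°.

-54.71°, 58.24°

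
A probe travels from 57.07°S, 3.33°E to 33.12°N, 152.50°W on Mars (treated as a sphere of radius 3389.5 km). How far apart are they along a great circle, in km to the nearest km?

8928 km

Let φ₁ = -0.9961 rad, φ₂ = 0.5781 rad, and Δλ = -2.7197 rad.
cos c = sin φ₁ sin φ₂ + cos φ₁ cos φ₂ cos Δλ = (-0.8393)(0.5464) + (0.5436)(0.8375)(-0.9123) = -0.87399,
so c = arccos(-0.87399) = 2.63414 rad.
Distance = R·c = 3389.5 × 2.6341 ≈ 8928 km.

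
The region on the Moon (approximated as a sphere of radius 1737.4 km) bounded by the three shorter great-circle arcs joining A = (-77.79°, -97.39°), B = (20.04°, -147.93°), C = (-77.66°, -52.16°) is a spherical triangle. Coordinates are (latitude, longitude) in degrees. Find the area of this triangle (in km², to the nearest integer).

239040 km²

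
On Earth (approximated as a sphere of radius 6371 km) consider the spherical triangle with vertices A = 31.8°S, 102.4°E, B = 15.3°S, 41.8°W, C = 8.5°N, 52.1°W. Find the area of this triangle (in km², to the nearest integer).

Side lengths (central angles): a = 0.4520, b = 2.5618, c = 2.1245 rad; semiperimeter s = 2.5691.
By l'Huilier's theorem, tan(E/4) = √[tan(s/2) tan((s−a)/2) tan((s−b)/2) tan((s−c)/2)], giving spherical excess E = 0.2829 rad.
Area = E·R² = 0.2829 × (6371)² ≈ 11480987 km².

11480987 km²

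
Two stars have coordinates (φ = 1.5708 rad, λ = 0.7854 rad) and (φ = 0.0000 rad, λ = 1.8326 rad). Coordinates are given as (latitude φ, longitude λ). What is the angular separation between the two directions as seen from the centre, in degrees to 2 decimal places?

Let φ₁ = 1.5708 rad, φ₂ = 0.0000 rad, and Δλ = 1.0472 rad.
cos c = sin φ₁ sin φ₂ + cos φ₁ cos φ₂ cos Δλ = (1.0000)(0.0000) + (-0.0000)(1.0000)(0.5000) = -0.00000,
so c = arccos(-0.00000) = 1.57080 rad.
So the angular separation is 90.00°.

90.00°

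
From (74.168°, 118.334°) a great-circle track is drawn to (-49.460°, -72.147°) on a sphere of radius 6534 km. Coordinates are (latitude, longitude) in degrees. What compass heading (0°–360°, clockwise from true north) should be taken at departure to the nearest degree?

16°

With φ₁ = 1.2945, φ₂ = -0.8632, Δλ = 2.9587 rad, the forward-azimuth formula gives
θ = atan2( sin Δλ cos φ₂ , cos φ₁ sin φ₂ − sin φ₁ cos φ₂ cos Δλ ) = atan2(0.1182, 0.4076) = 16.18°.
So the initial bearing is 16°.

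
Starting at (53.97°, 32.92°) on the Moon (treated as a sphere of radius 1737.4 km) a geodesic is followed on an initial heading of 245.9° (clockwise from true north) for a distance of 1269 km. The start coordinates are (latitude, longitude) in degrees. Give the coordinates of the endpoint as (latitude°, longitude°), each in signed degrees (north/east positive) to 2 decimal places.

Angular distance δ = d/R = 1269/1737.4 = 0.73040 rad; initial bearing θ = 4.2918 rad.
sin φ₂ = sin φ₁ cos δ + cos φ₁ sin δ cos θ = (0.8087)(0.7449) + (0.5882)(0.6672)(-0.4083) = 0.4422, so φ₂ = 26.24°.
Δλ = atan2(sin θ sin δ cos φ₁, cos δ − sin φ₁ sin φ₂) = atan2(-0.3582, 0.3873) = -42.765°.
λ₂ = 32.920° − 42.765° = -9.85°.

26.24°, -9.85°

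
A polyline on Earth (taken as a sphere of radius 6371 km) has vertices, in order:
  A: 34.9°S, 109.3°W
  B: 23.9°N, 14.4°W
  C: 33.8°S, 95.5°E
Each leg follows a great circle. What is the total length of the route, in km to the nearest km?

Leg A→B: central angle 1.8711 rad, distance 11921.0 km.
Leg B→C: central angle 2.0760 rad, distance 13226.1 km.
Total: 11921.0 + 13226.1 ≈ 25147 km.

25147 km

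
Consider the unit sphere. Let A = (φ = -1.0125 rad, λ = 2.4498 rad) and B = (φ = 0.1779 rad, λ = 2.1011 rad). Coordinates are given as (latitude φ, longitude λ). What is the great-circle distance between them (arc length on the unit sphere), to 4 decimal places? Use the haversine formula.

With latitudes φ₁ = -58.012°, φ₂ = 10.193° and longitude difference Δλ = -19.979°:
Haversine: a = sin²(Δφ/2) + cos φ₁ cos φ₂ sin²(Δλ/2) = 0.3144 + (0.5297)(0.9842)(0.0301) = 0.33004.
Central angle c = 2·arcsin(√a) = 1.22397 rad.
On the unit sphere the arc length equals the central angle: 1.2240.

1.2240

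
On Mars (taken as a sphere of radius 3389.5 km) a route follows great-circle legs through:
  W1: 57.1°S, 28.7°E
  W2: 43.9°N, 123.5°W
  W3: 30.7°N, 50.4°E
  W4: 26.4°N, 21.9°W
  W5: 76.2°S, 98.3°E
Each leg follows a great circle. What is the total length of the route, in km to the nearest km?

26535 km

Leg W1→W2: central angle 2.7609 rad, distance 9358.1 km.
Leg W2→W3: central angle 1.8359 rad, distance 6222.9 km.
Leg W3→W4: central angle 1.0915 rad, distance 3699.6 km.
Leg W4→W5: central angle 2.1404 rad, distance 7254.8 km.
Total: 9358.1 + 6222.9 + 3699.6 + 7254.8 ≈ 26535 km.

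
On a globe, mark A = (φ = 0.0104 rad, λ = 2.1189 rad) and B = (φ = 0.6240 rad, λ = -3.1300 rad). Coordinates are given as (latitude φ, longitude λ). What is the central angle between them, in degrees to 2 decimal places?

65.11°

With latitudes φ₁ = 0.596°, φ₂ = 35.753° and longitude difference Δλ = 59.260°:
cos c = sin φ₁ sin φ₂ + cos φ₁ cos φ₂ cos Δλ = (0.0104)(0.5843) + (0.9999)(0.8115)(0.5111) = 0.42087,
so c = arccos(0.42087) = 1.13639 rad.
So the angular separation is 65.11°.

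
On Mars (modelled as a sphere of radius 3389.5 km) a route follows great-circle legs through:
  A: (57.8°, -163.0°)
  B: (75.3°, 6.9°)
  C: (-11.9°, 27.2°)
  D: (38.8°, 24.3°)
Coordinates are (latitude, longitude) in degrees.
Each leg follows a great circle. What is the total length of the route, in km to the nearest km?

Leg A→B: central angle 0.8157 rad, distance 2764.8 km.
Leg B→C: central angle 1.5374 rad, distance 5210.9 km.
Leg C→D: central angle 0.8861 rad, distance 3003.6 km.
Total: 2764.8 + 5210.9 + 3003.6 ≈ 10979 km.

10979 km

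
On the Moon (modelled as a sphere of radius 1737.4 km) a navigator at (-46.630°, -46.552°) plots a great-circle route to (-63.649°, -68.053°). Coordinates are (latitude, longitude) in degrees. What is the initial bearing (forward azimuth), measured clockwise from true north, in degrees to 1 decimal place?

207.3°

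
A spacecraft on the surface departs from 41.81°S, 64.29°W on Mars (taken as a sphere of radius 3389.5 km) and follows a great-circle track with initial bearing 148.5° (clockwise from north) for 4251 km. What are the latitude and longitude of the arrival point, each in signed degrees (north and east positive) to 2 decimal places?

Angular distance δ = d/R = 4251/3389.5 = 1.25417 rad; initial bearing θ = 2.5918 rad.
sin φ₂ = sin φ₁ cos δ + cos φ₁ sin δ cos θ = (-0.6667)(0.3114) + (0.7454)(0.9503)(-0.8526) = -0.8115, so φ₂ = -54.24°.
Δλ = atan2(sin θ sin δ cos φ₁, cos δ − sin φ₁ sin φ₂) = atan2(0.3701, -0.2296) = 121.819°.
λ₂ = -64.290° + 121.819° = 57.53°.

-54.24°, 57.53°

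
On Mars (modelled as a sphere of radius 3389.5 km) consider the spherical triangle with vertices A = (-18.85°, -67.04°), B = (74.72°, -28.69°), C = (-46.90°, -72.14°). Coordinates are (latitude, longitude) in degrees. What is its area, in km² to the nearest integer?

Side lengths (central angles): a = 2.1817, b = 0.4950, c = 1.6871 rad; semiperimeter s = 2.1819.
By l'Huilier's theorem, tan(E/4) = √[tan(s/2) tan((s−a)/2) tan((s−b)/2) tan((s−c)/2)], giving spherical excess E = 0.0295 rad.
Area = E·R² = 0.0295 × (3389.5)² ≈ 338361 km².

338361 km²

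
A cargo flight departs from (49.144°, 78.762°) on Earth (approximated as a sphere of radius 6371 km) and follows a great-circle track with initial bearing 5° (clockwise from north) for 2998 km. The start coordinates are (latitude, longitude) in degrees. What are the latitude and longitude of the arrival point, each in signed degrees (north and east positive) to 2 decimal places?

75.84°, 88.06°

Angular distance δ = d/R = 2998/6371 = 0.47057 rad; initial bearing θ = 0.0873 rad.
sin φ₂ = sin φ₁ cos δ + cos φ₁ sin δ cos θ = (0.7564)(0.8913) + (0.6542)(0.4534)(0.9962) = 0.9696, so φ₂ = 75.84°.
Δλ = atan2(sin θ sin δ cos φ₁, cos δ − sin φ₁ sin φ₂) = atan2(0.0258, 0.1579) = 9.295°.
λ₂ = 78.762° + 9.295° = 88.06°.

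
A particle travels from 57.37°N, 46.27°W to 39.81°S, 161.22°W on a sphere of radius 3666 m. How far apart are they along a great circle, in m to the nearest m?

Let φ₁ = 1.0013 rad, φ₂ = -0.6948 rad, and Δλ = -2.0063 rad.
Haversine: a = sin²(Δφ/2) + cos φ₁ cos φ₂ sin²(Δλ/2) = 0.5625 + (0.5392)(0.7682)(0.7109) = 0.85696.
Central angle c = 2·arcsin(√a) = 2.36587 rad.
Distance = R·c = 3666 × 2.3659 ≈ 8673 m.

8673 m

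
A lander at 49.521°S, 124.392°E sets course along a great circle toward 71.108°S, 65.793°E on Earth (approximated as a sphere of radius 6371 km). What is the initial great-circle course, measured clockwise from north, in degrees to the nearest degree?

With φ₁ = -0.8643, φ₂ = -1.2411, Δλ = -1.0227 rad, the forward-azimuth formula gives
θ = atan2( sin Δλ cos φ₂ , cos φ₁ sin φ₂ − sin φ₁ cos φ₂ cos Δλ ) = atan2(-0.2764, -0.4859) = -150.37°.
Adding 360° brings this into [0°, 360°): 210°.

210°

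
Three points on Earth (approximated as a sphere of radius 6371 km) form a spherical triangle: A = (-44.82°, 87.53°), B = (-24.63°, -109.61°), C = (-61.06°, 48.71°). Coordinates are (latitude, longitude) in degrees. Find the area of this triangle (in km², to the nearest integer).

19435765 km²

Side lengths (central angles): a = 1.6148, b = 0.4858, c = 1.8990 rad; semiperimeter s = 1.9999.
By l'Huilier's theorem, tan(E/4) = √[tan(s/2) tan((s−a)/2) tan((s−b)/2) tan((s−c)/2)], giving spherical excess E = 0.4788 rad.
Area = E·R² = 0.4788 × (6371)² ≈ 19435765 km².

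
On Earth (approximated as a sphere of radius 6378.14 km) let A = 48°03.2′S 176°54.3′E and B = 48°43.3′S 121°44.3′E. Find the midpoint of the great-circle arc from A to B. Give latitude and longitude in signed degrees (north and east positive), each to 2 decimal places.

Central angle δ = 0.6252 rad. Interpolating on the sphere with fraction f = 0.5:
P = [sin((1−f)δ)·A + sin(fδ)·B] / sin δ = 0.5255·A + 0.5255·B in Cartesian coordinates,
giving P = (-0.5331, 0.3138, -0.7857), i.e. latitude -51.79°, longitude 149.52°.

-51.79°, 149.52°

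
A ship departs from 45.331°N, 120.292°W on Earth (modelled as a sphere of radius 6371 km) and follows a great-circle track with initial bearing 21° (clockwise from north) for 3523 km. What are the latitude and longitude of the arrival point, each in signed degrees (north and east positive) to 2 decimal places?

Angular distance δ = d/R = 3523/6371 = 0.55297 rad; initial bearing θ = 0.3665 rad.
sin φ₂ = sin φ₁ cos δ + cos φ₁ sin δ cos θ = (0.7112)(0.8510) + (0.7030)(0.5252)(0.9336) = 0.9499, so φ₂ = 71.79°.
Δλ = atan2(sin θ sin δ cos φ₁, cos δ − sin φ₁ sin φ₂) = atan2(0.1323, 0.1754) = 37.029°.
λ₂ = -120.292° + 37.029° = -83.26°.

71.79°, -83.26°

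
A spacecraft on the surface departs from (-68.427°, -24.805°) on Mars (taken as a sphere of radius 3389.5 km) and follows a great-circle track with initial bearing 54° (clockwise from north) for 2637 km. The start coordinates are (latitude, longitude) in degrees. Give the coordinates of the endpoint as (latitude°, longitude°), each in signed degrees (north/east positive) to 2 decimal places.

Angular distance δ = d/R = 2637/3389.5 = 0.77799 rad; initial bearing θ = 0.9425 rad.
sin φ₂ = sin φ₁ cos δ + cos φ₁ sin δ cos θ = (-0.9299)(0.7123) + (0.3677)(0.7018)(0.5878) = -0.5107, so φ₂ = -30.71°.
Δλ = atan2(sin θ sin δ cos φ₁, cos δ − sin φ₁ sin φ₂) = atan2(0.2088, 0.2374) = 41.334°.
λ₂ = -24.805° + 41.334° = 16.53°.

-30.71°, 16.53°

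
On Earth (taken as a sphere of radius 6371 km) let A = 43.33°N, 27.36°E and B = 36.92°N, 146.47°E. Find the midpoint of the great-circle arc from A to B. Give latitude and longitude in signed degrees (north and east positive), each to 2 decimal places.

Central angle δ = 1.4412 rad. Interpolating on the sphere with fraction f = 0.5:
P = [sin((1−f)δ)·A + sin(fδ)·B] / sin δ = 0.6654·A + 0.6654·B in Cartesian coordinates,
giving P = (-0.0136, 0.5163, 0.8563), i.e. latitude 58.90°, longitude 91.51°.

58.90°, 91.51°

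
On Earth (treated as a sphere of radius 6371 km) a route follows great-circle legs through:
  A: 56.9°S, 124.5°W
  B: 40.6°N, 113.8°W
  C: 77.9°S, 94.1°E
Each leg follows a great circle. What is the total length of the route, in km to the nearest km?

Leg A→B: central angle 1.7090 rad, distance 10887.9 km.
Leg B→C: central angle 2.4606 rad, distance 15676.7 km.
Total: 10887.9 + 15676.7 ≈ 26565 km.

26565 km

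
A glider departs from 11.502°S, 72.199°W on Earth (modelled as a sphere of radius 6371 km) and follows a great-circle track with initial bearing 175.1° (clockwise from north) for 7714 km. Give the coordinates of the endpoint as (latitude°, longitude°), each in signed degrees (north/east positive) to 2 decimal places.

Angular distance δ = d/R = 7714/6371 = 1.21080 rad; initial bearing θ = 3.0561 rad.
sin φ₂ = sin φ₁ cos δ + cos φ₁ sin δ cos θ = (-0.1994)(0.3523) + (0.9799)(0.9359)(-0.9963) = -0.9840, so φ₂ = -79.74°.
Δλ = atan2(sin θ sin δ cos φ₁, cos δ − sin φ₁ sin φ₂) = atan2(0.0783, 0.1561) = 26.655°.
λ₂ = -72.199° + 26.655° = -45.54°.

-79.74°, -45.54°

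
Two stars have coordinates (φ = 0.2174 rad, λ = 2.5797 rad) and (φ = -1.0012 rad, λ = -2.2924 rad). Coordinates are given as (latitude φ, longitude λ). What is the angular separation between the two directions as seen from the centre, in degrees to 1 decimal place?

With latitudes φ₁ = 12.456°, φ₂ = -57.365° and longitude difference Δλ = 80.849°:
cos c = sin φ₁ sin φ₂ + cos φ₁ cos φ₂ cos Δλ = (0.2157)(-0.8421) + (0.9765)(0.5393)(0.1590) = -0.09789,
so c = arccos(-0.09789) = 1.66884 rad.
So the angular separation is 95.6°.

95.6°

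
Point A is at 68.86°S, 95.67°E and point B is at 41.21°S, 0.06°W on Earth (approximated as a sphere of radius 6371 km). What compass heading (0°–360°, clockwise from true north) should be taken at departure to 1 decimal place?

With φ₁ = -1.2018, φ₂ = -0.7193, Δλ = -1.6708 rad, the forward-azimuth formula gives
θ = atan2( sin Δλ cos φ₂ , cos φ₁ sin φ₂ − sin φ₁ cos φ₂ cos Δλ ) = atan2(-0.7485, -0.3077) = -112.34°.
Adding 360° brings this into [0°, 360°): 247.7°.

247.7°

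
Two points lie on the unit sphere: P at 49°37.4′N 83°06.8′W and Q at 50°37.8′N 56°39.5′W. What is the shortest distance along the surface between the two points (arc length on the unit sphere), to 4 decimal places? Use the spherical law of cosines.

0.2950

With latitudes φ₁ = 49.623°, φ₂ = 50.630° and longitude difference Δλ = 26.455°:
cos c = sin φ₁ sin φ₂ + cos φ₁ cos φ₂ cos Δλ = (0.7618)(0.7731) + (0.6478)(0.6343)(0.8953) = 0.95682,
so c = arccos(0.95682) = 0.29495 rad.
On the unit sphere the arc length equals the central angle: 0.2950.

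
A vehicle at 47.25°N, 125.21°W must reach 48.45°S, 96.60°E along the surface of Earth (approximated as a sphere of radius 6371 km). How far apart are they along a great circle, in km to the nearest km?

16931 km

With latitudes φ₁ = 47.250°, φ₂ = -48.450° and longitude difference Δλ = -138.190°:
Haversine: a = sin²(Δφ/2) + cos φ₁ cos φ₂ sin²(Δλ/2) = 0.5497 + (0.6788)(0.6633)(0.8727) = 0.94257.
Central angle c = 2·arcsin(√a) = 2.65758 rad.
Distance = R·c = 6371 × 2.6576 ≈ 16931 km.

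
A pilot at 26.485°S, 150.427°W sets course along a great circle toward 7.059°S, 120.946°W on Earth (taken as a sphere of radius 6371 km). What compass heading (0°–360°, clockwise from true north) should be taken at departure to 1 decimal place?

Δλ = 29.481° = 0.5145 rad.
y = sin Δλ · cos φ₂ = (0.4921)(0.9924) = 0.4884
x = cos φ₁ sin φ₂ − sin φ₁ cos φ₂ cos Δλ = (0.8951)(-0.1229) − (-0.4460)(0.9924)(0.8705) = 0.2753
θ = atan2(y, x) = 60.59°, so the bearing is 60.6°.

60.6°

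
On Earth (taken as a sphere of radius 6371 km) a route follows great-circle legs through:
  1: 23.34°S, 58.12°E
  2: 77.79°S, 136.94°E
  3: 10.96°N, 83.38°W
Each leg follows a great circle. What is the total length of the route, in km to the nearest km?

Leg 1→2: central angle 1.1320 rad, distance 7211.8 km.
Leg 2→3: central angle 1.9221 rad, distance 12245.8 km.
Total: 7211.8 + 12245.8 ≈ 19458 km.

19458 km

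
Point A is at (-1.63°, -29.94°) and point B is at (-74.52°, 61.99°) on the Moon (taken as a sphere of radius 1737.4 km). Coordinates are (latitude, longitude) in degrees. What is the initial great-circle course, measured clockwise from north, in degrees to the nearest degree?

Δλ = 91.930° = 1.6045 rad.
y = sin Δλ · cos φ₂ = (0.9994)(0.2669) = 0.2668
x = cos φ₁ sin φ₂ − sin φ₁ cos φ₂ cos Δλ = (0.9996)(-0.9637) − (-0.0284)(0.2669)(-0.0337) = -0.9636
θ = atan2(y, x) = 164.53°, so the bearing is 165°.

165°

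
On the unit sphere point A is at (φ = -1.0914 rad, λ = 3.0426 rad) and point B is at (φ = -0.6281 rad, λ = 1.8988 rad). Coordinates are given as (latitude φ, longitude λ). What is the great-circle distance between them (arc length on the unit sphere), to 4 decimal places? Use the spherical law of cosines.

0.8286

In radians: φ₁ = -1.0914, φ₂ = -0.6281, Δλ = -65.535° = -1.1438 rad.
cos c = sin φ₁ sin φ₂ + cos φ₁ cos φ₂ cos Δλ = (-0.8873)(-0.5876) + (0.4612)(0.8091)(0.4141) = 0.67593,
so c = arccos(0.67593) = 0.82857 rad.
On the unit sphere the arc length equals the central angle: 0.8286.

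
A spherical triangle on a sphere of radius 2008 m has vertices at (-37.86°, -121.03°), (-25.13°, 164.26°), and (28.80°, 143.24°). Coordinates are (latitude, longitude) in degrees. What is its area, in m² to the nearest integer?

Side lengths (central angles): a = 1.0051, b = 1.9442, c = 1.1050 rad; semiperimeter s = 2.0271.
By l'Huilier's theorem, tan(E/4) = √[tan(s/2) tan((s−a)/2) tan((s−b)/2) tan((s−c)/2)], giving spherical excess E = 0.5416 rad.
Area = E·R² = 0.5416 × (2008)² ≈ 2183801 m².

2183801 m²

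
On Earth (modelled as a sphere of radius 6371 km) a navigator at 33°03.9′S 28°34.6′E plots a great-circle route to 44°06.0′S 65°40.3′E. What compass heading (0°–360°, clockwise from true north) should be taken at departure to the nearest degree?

With φ₁ = -0.5771, φ₂ = -0.7697, Δλ = 0.6474 rad, the forward-azimuth formula gives
θ = atan2( sin Δλ cos φ₂ , cos φ₁ sin φ₂ − sin φ₁ cos φ₂ cos Δλ ) = atan2(0.4331, -0.2707) = 122.00°.
So the initial bearing is 122°.

122°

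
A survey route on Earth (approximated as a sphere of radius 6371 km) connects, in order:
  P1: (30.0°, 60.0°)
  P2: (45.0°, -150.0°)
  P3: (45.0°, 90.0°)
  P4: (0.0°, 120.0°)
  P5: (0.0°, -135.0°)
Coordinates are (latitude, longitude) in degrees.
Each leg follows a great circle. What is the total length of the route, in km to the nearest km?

37022 km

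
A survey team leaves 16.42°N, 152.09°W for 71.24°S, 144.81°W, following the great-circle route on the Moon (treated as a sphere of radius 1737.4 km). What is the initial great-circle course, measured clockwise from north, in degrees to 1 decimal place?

Δλ = 7.280° = 0.1271 rad.
y = sin Δλ · cos φ₂ = (0.1267)(0.3216) = 0.0408
x = cos φ₁ sin φ₂ − sin φ₁ cos φ₂ cos Δλ = (0.9592)(-0.9469) − (0.2827)(0.3216)(0.9919) = -0.9984
θ = atan2(y, x) = 177.66°, so the bearing is 177.7°.

177.7°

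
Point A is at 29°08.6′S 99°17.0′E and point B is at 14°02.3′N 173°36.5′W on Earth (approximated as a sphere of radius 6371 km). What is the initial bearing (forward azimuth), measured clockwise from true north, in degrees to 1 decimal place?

76.3°

Δλ = 87.108° = 1.5203 rad.
y = sin Δλ · cos φ₂ = (0.9987)(0.9701) = 0.9689
x = cos φ₁ sin φ₂ − sin φ₁ cos φ₂ cos Δλ = (0.8734)(0.2426) − (-0.4870)(0.9701)(0.0504) = 0.2357
θ = atan2(y, x) = 76.33°, so the bearing is 76.3°.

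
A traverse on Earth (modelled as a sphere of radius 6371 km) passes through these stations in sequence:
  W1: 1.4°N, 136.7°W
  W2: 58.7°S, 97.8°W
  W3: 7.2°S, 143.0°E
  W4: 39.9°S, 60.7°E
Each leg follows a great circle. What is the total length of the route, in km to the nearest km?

27271 km

Leg W1→W2: central angle 1.1774 rad, distance 7501.3 km.
Leg W2→W3: central angle 1.7157 rad, distance 10930.5 km.
Leg W3→W4: central angle 1.3874 rad, distance 8839.1 km.
Total: 7501.3 + 10930.5 + 8839.1 ≈ 27271 km.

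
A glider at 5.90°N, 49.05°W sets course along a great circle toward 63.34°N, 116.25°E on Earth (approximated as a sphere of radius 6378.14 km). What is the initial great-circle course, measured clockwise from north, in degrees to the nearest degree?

With φ₁ = 0.1030, φ₂ = 1.1055, Δλ = 2.8850 rad, the forward-azimuth formula gives
θ = atan2( sin Δλ cos φ₂ , cos φ₁ sin φ₂ − sin φ₁ cos φ₂ cos Δλ ) = atan2(0.1139, 0.9336) = 6.95°.
So the initial bearing is 7°.

7°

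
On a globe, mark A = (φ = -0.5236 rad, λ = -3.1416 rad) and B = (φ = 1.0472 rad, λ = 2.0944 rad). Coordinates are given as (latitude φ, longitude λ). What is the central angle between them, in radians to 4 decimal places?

1.7890 rad

Let φ₁ = -0.5236 rad, φ₂ = 1.0472 rad, and Δλ = -1.0472 rad.
Haversine: a = sin²(Δφ/2) + cos φ₁ cos φ₂ sin²(Δλ/2) = 0.5000 + (0.8660)(0.5000)(0.2500) = 0.60825.
Central angle c = 2·arcsin(√a) = 1.78903 rad.
So the angular separation is 1.7890 rad.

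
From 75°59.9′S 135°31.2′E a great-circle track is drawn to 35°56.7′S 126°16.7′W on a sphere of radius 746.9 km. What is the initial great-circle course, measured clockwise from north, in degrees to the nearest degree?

With φ₁ = -1.3264, φ₂ = -0.6274, Δλ = 1.7139 rad, the forward-azimuth formula gives
θ = atan2( sin Δλ cos φ₂ , cos φ₁ sin φ₂ − sin φ₁ cos φ₂ cos Δλ ) = atan2(0.8013, -0.2541) = 107.59°.
So the initial bearing is 108°.

108°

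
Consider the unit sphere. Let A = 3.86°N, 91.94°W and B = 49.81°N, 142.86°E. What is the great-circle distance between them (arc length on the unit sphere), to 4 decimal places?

In radians: φ₁ = 0.0674, φ₂ = 0.8693, Δλ = -125.200° = -2.1852 rad.
Haversine: a = sin²(Δφ/2) + cos φ₁ cos φ₂ sin²(Δλ/2) = 0.1524 + (0.9977)(0.6453)(0.7882) = 0.65986.
Central angle c = 2·arcsin(√a) = 1.89623 rad.
On the unit sphere the arc length equals the central angle: 1.8962.

1.8962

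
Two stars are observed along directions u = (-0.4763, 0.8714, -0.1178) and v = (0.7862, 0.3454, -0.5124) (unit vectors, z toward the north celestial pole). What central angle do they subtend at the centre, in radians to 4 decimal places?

1.5839 rad

u·v = -0.0131; |u| = 1.0000, |v| = 1.0000.
cos θ = (u·v)/(|u||v|) = -0.0131, so θ = 1.5839 rad.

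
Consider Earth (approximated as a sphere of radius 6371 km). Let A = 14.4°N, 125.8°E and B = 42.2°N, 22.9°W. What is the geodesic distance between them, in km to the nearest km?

In radians: φ₁ = 0.2513, φ₂ = 0.7365, Δλ = -148.700° = -2.5953 rad.
cos c = sin φ₁ sin φ₂ + cos φ₁ cos φ₂ cos Δλ = (0.2487)(0.6717) + (0.9686)(0.7408)(-0.8545) = -0.44605,
so c = arccos(-0.44605) = 2.03314 rad.
Distance = R·c = 6371 × 2.0331 ≈ 12953 km.

12953 km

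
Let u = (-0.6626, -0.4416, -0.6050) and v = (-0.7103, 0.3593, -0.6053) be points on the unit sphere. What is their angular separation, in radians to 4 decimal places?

u·v = 0.6782; |u| = 1.0000, |v| = 1.0000.
cos θ = (u·v)/(|u||v|) = 0.6782, so θ = 0.8255 rad.

0.8255 rad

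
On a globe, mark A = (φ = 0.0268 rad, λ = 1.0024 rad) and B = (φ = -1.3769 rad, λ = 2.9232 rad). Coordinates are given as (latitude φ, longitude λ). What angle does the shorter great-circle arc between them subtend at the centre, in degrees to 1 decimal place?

In radians: φ₁ = 0.0268, φ₂ = -1.3769, Δλ = 110.054° = 1.9208 rad.
cos c = sin φ₁ sin φ₂ + cos φ₁ cos φ₂ cos Δλ = (0.0268)(-0.9813) + (0.9996)(0.1927)(-0.3429) = -0.09234,
so c = arccos(-0.09234) = 1.66327 rad.
So the angular separation is 95.3°.

95.3°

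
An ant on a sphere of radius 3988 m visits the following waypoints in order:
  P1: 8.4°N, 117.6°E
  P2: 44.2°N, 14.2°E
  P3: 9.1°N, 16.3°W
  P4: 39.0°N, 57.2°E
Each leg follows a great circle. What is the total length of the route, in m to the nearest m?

Leg P1→P2: central angle 1.6334 rad, distance 6513.8 m.
Leg P2→P3: central angle 0.7667 rad, distance 3057.6 m.
Leg P3→P4: central angle 1.2477 rad, distance 4975.9 m.
Total: 6513.8 + 3057.6 + 4975.9 ≈ 14547 m.

14547 m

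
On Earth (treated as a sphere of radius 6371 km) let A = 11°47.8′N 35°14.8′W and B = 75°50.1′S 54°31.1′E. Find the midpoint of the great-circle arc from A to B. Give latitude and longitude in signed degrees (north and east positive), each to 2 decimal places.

-37.15°, -21.22°

Central angle δ = 1.7693 rad. Interpolating on the sphere with fraction f = 0.5:
P = [sin((1−f)δ)·A + sin(fδ)·B] / sin δ = 0.7892·A + 0.7892·B in Cartesian coordinates,
giving P = (0.7430, -0.2886, -0.6039), i.e. latitude -37.15°, longitude -21.22°.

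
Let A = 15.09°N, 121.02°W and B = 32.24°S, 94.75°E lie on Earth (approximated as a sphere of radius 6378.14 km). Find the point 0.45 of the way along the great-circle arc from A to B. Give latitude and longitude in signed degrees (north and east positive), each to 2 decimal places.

The central angle between A and B is δ = 2.5006 rad.
With f = 0.45, the slerp weights are sin((1−f)δ)/sin δ = 1.6404 and sin(fδ)/sin δ = 1.5090.
Weighted sum of the unit vectors: (1.6404)·(-0.4976,-0.8274,0.2603) + (1.5090)·(-0.0700,0.8429,-0.5335) = (-0.9219, -0.0854, -0.3779).
Converting back: φ = atan2(z, √(x²+y²)) = -22.21°, λ = atan2(y, x) = -174.71°.

-22.21°, -174.71°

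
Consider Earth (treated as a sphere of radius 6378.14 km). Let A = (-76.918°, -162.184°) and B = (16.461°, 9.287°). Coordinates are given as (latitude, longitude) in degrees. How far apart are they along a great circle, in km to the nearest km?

13290 km

With latitudes φ₁ = -76.918°, φ₂ = 16.461° and longitude difference Δλ = 171.471°:
cos c = sin φ₁ sin φ₂ + cos φ₁ cos φ₂ cos Δλ = (-0.9740)(0.2834) + (0.2263)(0.9590)(-0.9889) = -0.49068,
so c = arccos(-0.49068) = 2.08366 rad.
Distance = R·c = 6378.14 × 2.0837 ≈ 13290 km.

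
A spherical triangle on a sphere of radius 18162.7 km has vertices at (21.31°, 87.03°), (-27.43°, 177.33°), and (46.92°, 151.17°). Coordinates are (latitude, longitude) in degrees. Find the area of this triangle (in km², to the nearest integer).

Side lengths (central angles): a = 1.3616, b = 0.9968, c = 1.7434 rad; semiperimeter s = 2.0509.
By l'Huilier's theorem, tan(E/4) = √[tan(s/2) tan((s−a)/2) tan((s−b)/2) tan((s−c)/2)], giving spherical excess E = 0.9081 rad.
Area = E·R² = 0.9081 × (18162.7)² ≈ 299566550 km².

299566550 km²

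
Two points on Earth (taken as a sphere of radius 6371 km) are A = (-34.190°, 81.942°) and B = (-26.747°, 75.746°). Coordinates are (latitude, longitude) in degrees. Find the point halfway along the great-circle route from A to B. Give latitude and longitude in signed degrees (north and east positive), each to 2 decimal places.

-30.51°, 78.73°

The central angle between A and B is δ = 0.1598 rad.
With f = 0.5, the slerp weights are sin((1−f)δ)/sin δ = 0.5016 and sin(fδ)/sin δ = 0.5016.
Weighted sum of the unit vectors: (0.5016)·(0.1160,0.8190,-0.5619) + (0.5016)·(0.2199,0.8655,-0.4501) = (0.1685, 0.8450, -0.5076).
Converting back: φ = atan2(z, √(x²+y²)) = -30.51°, λ = atan2(y, x) = 78.73°.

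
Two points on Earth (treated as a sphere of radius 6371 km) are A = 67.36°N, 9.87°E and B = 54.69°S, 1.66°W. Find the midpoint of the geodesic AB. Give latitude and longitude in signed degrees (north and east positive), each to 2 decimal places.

The central angle between A and B is δ = 2.1355 rad.
With f = 0.5, the slerp weights are sin((1−f)δ)/sin δ = 1.0371 and sin(fδ)/sin δ = 1.0371.
Weighted sum of the unit vectors: (1.0371)·(0.3792,0.0660,0.9229) + (1.0371)·(0.5778,-0.0167,-0.8160) = (0.9925, 0.0511, 0.1109).
Converting back: φ = atan2(z, √(x²+y²)) = 6.37°, λ = atan2(y, x) = 2.95°.

6.37°, 2.95°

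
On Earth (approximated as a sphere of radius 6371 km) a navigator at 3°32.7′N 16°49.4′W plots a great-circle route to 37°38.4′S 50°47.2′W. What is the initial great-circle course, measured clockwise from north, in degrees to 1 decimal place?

214.2°

With φ₁ = 0.0619, φ₂ = -0.6569, Δλ = -0.5928 rad, the forward-azimuth formula gives
θ = atan2( sin Δλ cos φ₂ , cos φ₁ sin φ₂ − sin φ₁ cos φ₂ cos Δλ ) = atan2(-0.4424, -0.6501) = -145.77°.
Adding 360° brings this into [0°, 360°): 214.2°.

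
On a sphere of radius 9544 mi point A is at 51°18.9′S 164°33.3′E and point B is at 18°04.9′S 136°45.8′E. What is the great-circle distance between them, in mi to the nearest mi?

6635 mi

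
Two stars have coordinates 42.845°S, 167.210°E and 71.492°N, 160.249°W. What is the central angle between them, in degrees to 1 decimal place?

Let φ₁ = -0.7478 rad, φ₂ = 1.2478 rad, and Δλ = 0.5679 rad.
Haversine: a = sin²(Δφ/2) + cos φ₁ cos φ₂ sin²(Δλ/2) = 0.7061 + (0.7332)(0.3174)(0.0785) = 0.72432.
Central angle c = 2·arcsin(√a) = 2.03604 rad.
So the angular separation is 116.7°.

116.7°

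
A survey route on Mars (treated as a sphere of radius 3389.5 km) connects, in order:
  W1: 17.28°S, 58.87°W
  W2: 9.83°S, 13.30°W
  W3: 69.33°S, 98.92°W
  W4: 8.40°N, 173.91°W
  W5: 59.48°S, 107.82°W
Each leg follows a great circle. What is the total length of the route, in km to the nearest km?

Leg W1→W2: central angle 0.7822 rad, distance 2651.4 km.
Leg W2→W3: central angle 1.3834 rad, distance 4689.0 km.
Leg W3→W4: central angle 1.6171 rad, distance 5481.0 km.
Leg W4→W5: central angle 1.4929 rad, distance 5060.3 km.
Total: 2651.4 + 4689.0 + 5481.0 + 5060.3 ≈ 17882 km.

17882 km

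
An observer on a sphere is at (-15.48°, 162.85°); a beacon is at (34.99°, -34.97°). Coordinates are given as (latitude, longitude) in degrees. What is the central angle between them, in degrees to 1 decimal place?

With latitudes φ₁ = -15.480°, φ₂ = 34.990° and longitude difference Δλ = 162.180°:
Haversine: a = sin²(Δφ/2) + cos φ₁ cos φ₂ sin²(Δλ/2) = 0.1818 + (0.9637)(0.8193)(0.9760) = 0.95235.
Central angle c = 2·arcsin(√a) = 2.70148 rad.
So the angular separation is 154.8°.

154.8°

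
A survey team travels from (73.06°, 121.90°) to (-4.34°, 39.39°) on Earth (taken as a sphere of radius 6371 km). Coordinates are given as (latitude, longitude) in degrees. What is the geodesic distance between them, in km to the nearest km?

Let φ₁ = 1.2751 rad, φ₂ = -0.0757 rad, and Δλ = -1.4401 rad.
cos c = sin φ₁ sin φ₂ + cos φ₁ cos φ₂ cos Δλ = (0.9566)(-0.0757) + (0.2914)(0.9971)(0.1304) = -0.03452,
so c = arccos(-0.03452) = 1.60532 rad.
Distance = R·c = 6371 × 1.6053 ≈ 10228 km.

10228 km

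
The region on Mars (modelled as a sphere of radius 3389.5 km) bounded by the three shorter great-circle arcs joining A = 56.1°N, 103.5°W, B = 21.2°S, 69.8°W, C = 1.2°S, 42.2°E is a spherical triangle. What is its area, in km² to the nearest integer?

Side lengths (central angles): a = 1.9194, b = 2.0692, c = 1.4379 rad; semiperimeter s = 2.7133.
By l'Huilier's theorem, tan(E/4) = √[tan(s/2) tan((s−a)/2) tan((s−b)/2) tan((s−c)/2)], giving spherical excess E = 2.4167 rad.
Area = E·R² = 2.4167 × (3389.5)² ≈ 27764453 km².

27764453 km²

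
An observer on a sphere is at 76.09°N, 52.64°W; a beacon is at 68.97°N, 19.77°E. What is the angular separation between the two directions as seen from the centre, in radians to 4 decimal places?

0.3707 rad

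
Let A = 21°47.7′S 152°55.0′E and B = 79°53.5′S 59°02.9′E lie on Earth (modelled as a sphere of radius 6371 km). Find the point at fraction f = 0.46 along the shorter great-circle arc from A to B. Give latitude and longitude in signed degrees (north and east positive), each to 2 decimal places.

The central angle between A and B is δ = 1.2084 rad.
With f = 0.46, the slerp weights are sin((1−f)δ)/sin δ = 0.6494 and sin(fδ)/sin δ = 0.5643.
Weighted sum of the unit vectors: (0.6494)·(-0.8267,0.4227,-0.3713) + (0.5643)·(0.0903,0.1505,-0.9845) = (-0.4859, 0.3595, -0.7967).
Converting back: φ = atan2(z, √(x²+y²)) = -52.81°, λ = atan2(y, x) = 143.51°.

-52.81°, 143.51°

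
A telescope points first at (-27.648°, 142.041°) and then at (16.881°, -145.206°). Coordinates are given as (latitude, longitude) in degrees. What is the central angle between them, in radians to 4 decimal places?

1.4540 rad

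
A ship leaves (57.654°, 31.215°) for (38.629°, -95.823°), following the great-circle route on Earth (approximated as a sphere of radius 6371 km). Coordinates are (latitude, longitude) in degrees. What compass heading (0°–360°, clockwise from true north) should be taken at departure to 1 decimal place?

319.6°

With φ₁ = 1.0063, φ₂ = 0.6742, Δλ = -2.2172 rad, the forward-azimuth formula gives
θ = atan2( sin Δλ cos φ₂ , cos φ₁ sin φ₂ − sin φ₁ cos φ₂ cos Δλ ) = atan2(-0.6236, 0.7315) = -40.44°.
Adding 360° brings this into [0°, 360°): 319.6°.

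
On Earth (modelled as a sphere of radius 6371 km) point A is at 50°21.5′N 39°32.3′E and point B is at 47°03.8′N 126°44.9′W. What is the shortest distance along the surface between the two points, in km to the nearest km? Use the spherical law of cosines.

In radians: φ₁ = 0.8789, φ₂ = 0.8214, Δλ = -166.287° = -2.9022 rad.
cos c = sin φ₁ sin φ₂ + cos φ₁ cos φ₂ cos Δλ = (0.7700)(0.7321) + (0.6380)(0.6812)(-0.9715) = 0.14156,
so c = arccos(0.14156) = 1.42876 rad.
Distance = R·c = 6371 × 1.4288 ≈ 9103 km.

9103 km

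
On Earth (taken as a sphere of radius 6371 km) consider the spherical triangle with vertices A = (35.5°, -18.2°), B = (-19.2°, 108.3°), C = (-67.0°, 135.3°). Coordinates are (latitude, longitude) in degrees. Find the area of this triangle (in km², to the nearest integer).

97617389 km²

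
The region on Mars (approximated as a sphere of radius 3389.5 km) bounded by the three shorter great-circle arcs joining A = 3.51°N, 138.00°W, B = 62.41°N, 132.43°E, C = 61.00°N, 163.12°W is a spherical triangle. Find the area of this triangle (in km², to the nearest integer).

1986222 km²

Side lengths (central angles): a = 0.5115, b = 1.0568, c = 1.5130 rad; semiperimeter s = 1.5407.
By l'Huilier's theorem, tan(E/4) = √[tan(s/2) tan((s−a)/2) tan((s−b)/2) tan((s−c)/2)], giving spherical excess E = 0.1729 rad.
Area = E·R² = 0.1729 × (3389.5)² ≈ 1986222 km².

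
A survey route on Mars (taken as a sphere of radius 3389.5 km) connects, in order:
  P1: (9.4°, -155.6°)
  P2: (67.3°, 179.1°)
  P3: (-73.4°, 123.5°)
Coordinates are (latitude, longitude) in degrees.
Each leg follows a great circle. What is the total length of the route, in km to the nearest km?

Leg P1→P2: central angle 1.0531 rad, distance 3569.5 km.
Leg P2→P3: central angle 2.5354 rad, distance 8593.6 km.
Total: 3569.5 + 8593.6 ≈ 12163 km.

12163 km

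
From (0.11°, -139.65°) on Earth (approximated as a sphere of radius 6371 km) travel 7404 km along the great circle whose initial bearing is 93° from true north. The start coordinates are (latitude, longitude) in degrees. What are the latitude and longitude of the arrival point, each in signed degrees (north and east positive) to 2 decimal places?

-2.71°, -73.10°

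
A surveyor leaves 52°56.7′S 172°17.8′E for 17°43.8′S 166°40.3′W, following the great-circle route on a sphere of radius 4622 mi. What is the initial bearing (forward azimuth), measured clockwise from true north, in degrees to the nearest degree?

With φ₁ = -0.9241, φ₂ = -0.3094, Δλ = 0.3671 rad, the forward-azimuth formula gives
θ = atan2( sin Δλ cos φ₂ , cos φ₁ sin φ₂ − sin φ₁ cos φ₂ cos Δλ ) = atan2(0.3418, 0.5260) = 33.02°.
So the initial bearing is 33°.

33°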